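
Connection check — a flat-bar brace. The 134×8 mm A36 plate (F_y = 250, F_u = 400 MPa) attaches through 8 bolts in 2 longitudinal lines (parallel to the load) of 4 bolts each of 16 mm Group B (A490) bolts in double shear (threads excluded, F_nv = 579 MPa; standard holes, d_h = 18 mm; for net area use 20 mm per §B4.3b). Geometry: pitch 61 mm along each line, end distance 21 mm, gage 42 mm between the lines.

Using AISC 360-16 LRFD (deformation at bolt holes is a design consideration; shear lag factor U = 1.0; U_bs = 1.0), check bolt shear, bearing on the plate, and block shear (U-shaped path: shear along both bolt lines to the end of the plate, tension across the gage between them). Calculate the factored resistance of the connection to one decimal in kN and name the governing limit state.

420.0 kN (block shear governs)

Bolt shear: A_b = π(16)²/4 = 201.06 mm². φR_n = 0.75 × 579 × 201.06 × 8 × 2 = 1397.0 kN.
Bearing (8 mm plate, F_u = 400 MPa): end bolts L_c = 21 − 18/2 = 12, R_n = min(1.2×12×8×400, 2.4×16×8×400) = 46.08 kN/bolt; interior L_c = 61 − 18 = 43, R_n = 122.88 kN/bolt. φR_n = 0.75 × (2×46.08 + 6×122.88) = 622.1 kN.
Block shear: shear path 2×[21+3×61] = 2×204 mm, A_gv = 3264, A_nv = 2×(204 − 3.5×20)×8 = 2144 mm²; tension across gage: (42 − 1×20)×8 = 176 mm². R_n = min(0.6×400×2144, 0.6×250×3264) + 1.0×400×176 = min(514.56, 489.6) + 70.4 = 560 kN. φR_n = 0.75 × 560 = 420.0 kN.
Governing: min(1397.0, 622.1, 420.0) = 420.0 kN → block shear.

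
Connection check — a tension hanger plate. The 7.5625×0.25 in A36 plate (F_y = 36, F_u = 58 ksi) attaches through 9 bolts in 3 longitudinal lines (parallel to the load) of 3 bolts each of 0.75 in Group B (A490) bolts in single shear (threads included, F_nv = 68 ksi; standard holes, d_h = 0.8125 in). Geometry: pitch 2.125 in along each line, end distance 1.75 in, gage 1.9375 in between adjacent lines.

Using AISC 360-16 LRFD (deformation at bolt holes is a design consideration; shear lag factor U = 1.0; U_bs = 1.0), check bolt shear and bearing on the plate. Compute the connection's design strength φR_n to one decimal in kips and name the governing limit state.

155.4 kips (bearing governs)

Bolt shear: A_b = π(0.75)²/4 = 0.44179 in². φR_n = 0.75 × 68 × 0.44179 × 9 × 1 = 202.8 kips.
Bearing (0.25 in plate, F_u = 58 ksi): end bolts L_c = 1.75 − 0.8125/2 = 1.34375, R_n = min(1.2×1.34375×0.25×58, 2.4×0.75×0.25×58) = 23.381 kips/bolt; interior L_c = 2.125 − 0.8125 = 1.3125, R_n = 22.838 kips/bolt. φR_n = 0.75 × (3×23.381 + 6×22.838) = 155.4 kips.
Governing: min(202.8, 155.4) = 155.4 kips → bearing.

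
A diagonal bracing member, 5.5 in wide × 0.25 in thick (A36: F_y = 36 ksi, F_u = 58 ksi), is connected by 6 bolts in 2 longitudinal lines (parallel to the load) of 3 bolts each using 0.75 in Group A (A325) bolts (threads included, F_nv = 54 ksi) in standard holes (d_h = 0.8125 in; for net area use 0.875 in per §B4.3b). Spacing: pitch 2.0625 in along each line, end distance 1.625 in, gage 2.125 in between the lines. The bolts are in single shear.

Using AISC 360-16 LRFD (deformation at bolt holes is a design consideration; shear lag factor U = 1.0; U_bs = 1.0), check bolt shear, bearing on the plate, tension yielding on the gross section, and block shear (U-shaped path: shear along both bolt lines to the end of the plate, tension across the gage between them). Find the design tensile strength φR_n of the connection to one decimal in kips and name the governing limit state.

44.6 kips (gross-section yield governs)

Bolt shear: A_b = π(0.75)²/4 = 0.44179 in². φR_n = 0.75 × 54 × 0.44179 × 6 × 1 = 107.4 kips.
Bearing (0.25 in plate, F_u = 58 ksi): end bolts L_c = 1.625 − 0.8125/2 = 1.21875, R_n = min(1.2×1.21875×0.25×58, 2.4×0.75×0.25×58) = 21.206 kips/bolt; interior L_c = 2.0625 − 0.8125 = 1.25, R_n = 21.75 kips/bolt. φR_n = 0.75 × (2×21.206 + 4×21.75) = 97.1 kips.
Tension yield (gross): A_g = 5.5×0.25 = 1.375 in². φR_n = 0.90 × 36 × 1.375 = 44.6 kips.
Block shear: shear path 2×[1.625+2×2.0625] = 2×5.75 in, A_gv = 2.875, A_nv = 2×(5.75 − 2.5×0.875)×0.25 = 1.7813 in²; tension across gage: (2.125 − 1×0.875)×0.25 = 0.3125 in². R_n = min(0.6×58×1.7813, 0.6×36×2.875) + 1.0×58×0.3125 = min(61.989, 62.1) + 18.125 = 80.114 kips. φR_n = 0.75 × 80.114 = 60.1 kips.
Governing: min(107.4, 97.1, 44.6, 60.1) = 44.6 kips → gross-section yield.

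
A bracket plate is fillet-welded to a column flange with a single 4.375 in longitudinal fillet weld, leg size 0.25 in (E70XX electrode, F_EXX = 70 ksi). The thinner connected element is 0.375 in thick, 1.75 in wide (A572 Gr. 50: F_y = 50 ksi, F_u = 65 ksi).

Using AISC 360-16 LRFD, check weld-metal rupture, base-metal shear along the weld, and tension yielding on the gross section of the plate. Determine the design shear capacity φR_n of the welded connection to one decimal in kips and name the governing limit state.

Weld metal: throat = 0.707×0.25 = 0.17675 in, L = 4.375 in. φR_n = 0.75 × 0.6 × 70 × 0.17675 × 4.375 = 24.4 kips.
Base metal shear (0.375 in plate): yield φR_n = 1.0×0.6×50×0.375×4.375 = 49.2 kips; rupture φR_n = 0.75×0.6×65×0.375×4.375 = 48.0 kips; take 48.0 kips (rupture).
Tension yield (gross): A_g = 1.75×0.375 = 0.65625 in². φR_n = 0.90 × 50 × 0.65625 = 29.5 kips.
Governing: min(24.4, 48.0, 29.5) = 24.4 kips → weld metal.

24.4 kips (weld metal governs)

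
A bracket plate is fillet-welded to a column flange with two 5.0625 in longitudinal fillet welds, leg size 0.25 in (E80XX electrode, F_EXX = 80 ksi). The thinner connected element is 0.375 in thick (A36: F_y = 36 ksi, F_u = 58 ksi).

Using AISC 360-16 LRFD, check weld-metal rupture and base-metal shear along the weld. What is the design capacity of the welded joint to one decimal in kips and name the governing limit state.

Weld metal: throat = 0.707×0.25 = 0.17675 in, L = 2×5.0625 = 10.125 in. φR_n = 0.75 × 0.6 × 80 × 0.17675 × 10.125 = 64.4 kips.
Base metal shear (0.375 in plate): yield φR_n = 1.0×0.6×36×0.375×10.125 = 82.0 kips; rupture φR_n = 0.75×0.6×58×0.375×10.125 = 99.1 kips; take 82.0 kips (yield).
Governing: min(64.4, 82.0) = 64.4 kips → weld metal.

64.4 kips (weld metal governs)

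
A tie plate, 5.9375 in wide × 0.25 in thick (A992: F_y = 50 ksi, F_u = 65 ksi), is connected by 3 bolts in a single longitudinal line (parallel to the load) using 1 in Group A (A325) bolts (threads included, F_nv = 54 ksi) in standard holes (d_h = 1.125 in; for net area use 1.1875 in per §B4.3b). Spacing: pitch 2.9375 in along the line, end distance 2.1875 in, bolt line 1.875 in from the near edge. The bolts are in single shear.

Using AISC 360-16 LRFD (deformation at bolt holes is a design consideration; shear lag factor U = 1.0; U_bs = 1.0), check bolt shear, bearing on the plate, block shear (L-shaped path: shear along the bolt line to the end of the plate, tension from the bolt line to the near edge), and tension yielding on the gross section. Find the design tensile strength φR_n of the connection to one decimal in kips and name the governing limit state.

Bolt shear: A_b = π(1)²/4 = 0.7854 in². φR_n = 0.75 × 54 × 0.7854 × 3 × 1 = 95.4 kips.
Bearing (0.25 in plate, F_u = 65 ksi): end bolts L_c = 2.1875 − 1.125/2 = 1.625, R_n = min(1.2×1.625×0.25×65, 2.4×1×0.25×65) = 31.688 kips/bolt; interior L_c = 2.9375 − 1.125 = 1.8125, R_n = 35.344 kips/bolt. φR_n = 0.75 × (1×31.688 + 2×35.344) = 76.8 kips.
Block shear: shear path 1×[2.1875+2×2.9375] = 1×8.0625 in, A_gv = 2.0156, A_nv = 1×(8.0625 − 2.5×1.1875)×0.25 = 1.2734 in²; tension to near edge: (1.875 − 0.5×1.1875)×0.25 = 0.32031 in². R_n = min(0.6×65×1.2734, 0.6×50×2.0156) + 1.0×65×0.32031 = min(49.663, 60.468) + 20.82 = 70.483 kips. φR_n = 0.75 × 70.483 = 52.9 kips.
Tension yield (gross): A_g = 5.9375×0.25 = 1.4844 in². φR_n = 0.90 × 50 × 1.4844 = 66.8 kips.
Governing: min(95.4, 76.8, 52.9, 66.8) = 52.9 kips → block shear.

52.9 kips (block shear governs)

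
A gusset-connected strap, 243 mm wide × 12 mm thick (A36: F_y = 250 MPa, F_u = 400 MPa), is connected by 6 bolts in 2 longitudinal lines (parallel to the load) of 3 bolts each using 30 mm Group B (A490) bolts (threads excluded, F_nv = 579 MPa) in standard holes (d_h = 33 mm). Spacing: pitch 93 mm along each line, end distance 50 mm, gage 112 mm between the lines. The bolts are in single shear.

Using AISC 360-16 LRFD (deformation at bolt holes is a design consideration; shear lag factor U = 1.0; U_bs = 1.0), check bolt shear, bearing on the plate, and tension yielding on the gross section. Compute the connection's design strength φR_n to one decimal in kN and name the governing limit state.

Bolt shear: A_b = π(30)²/4 = 706.86 mm². φR_n = 0.75 × 579 × 706.86 × 6 × 1 = 1841.7 kN.
Bearing (12 mm plate, F_u = 400 MPa): end bolts L_c = 50 − 33/2 = 33.5, R_n = min(1.2×33.5×12×400, 2.4×30×12×400) = 192.96 kN/bolt; interior L_c = 93 − 33 = 60, R_n = 345.6 kN/bolt. φR_n = 0.75 × (2×192.96 + 4×345.6) = 1326.2 kN.
Tension yield (gross): A_g = 243×12 = 2916 mm². φR_n = 0.90 × 250 × 2916 = 656.1 kN.
Governing: min(1841.7, 1326.2, 656.1) = 656.1 kN → gross-section yield.

656.1 kN (gross-section yield governs)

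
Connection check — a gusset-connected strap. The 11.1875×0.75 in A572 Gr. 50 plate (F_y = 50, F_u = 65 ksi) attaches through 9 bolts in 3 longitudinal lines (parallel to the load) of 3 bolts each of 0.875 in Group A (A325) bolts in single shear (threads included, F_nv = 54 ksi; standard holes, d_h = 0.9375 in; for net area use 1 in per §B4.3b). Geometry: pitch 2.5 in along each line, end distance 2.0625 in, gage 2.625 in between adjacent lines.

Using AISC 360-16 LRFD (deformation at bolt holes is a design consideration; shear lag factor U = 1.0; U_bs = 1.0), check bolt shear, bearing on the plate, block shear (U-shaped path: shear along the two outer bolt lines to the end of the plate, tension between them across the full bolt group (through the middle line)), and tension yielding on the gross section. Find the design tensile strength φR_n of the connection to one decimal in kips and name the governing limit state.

Bolt shear: A_b = π(0.875)²/4 = 0.60132 in². φR_n = 0.75 × 54 × 0.60132 × 9 × 1 = 219.2 kips.
Bearing (0.75 in plate, F_u = 65 ksi): end bolts L_c = 2.0625 − 0.9375/2 = 1.59375, R_n = min(1.2×1.59375×0.75×65, 2.4×0.875×0.75×65) = 93.234 kips/bolt; interior L_c = 2.5 − 0.9375 = 1.5625, R_n = 91.406 kips/bolt. φR_n = 0.75 × (3×93.234 + 6×91.406) = 621.1 kips.
Block shear: shear path 2×[2.0625+2×2.5] = 2×7.0625 in, A_gv = 10.594, A_nv = 2×(7.0625 − 2.5×1)×0.75 = 6.8438 in²; tension across gage: (5.25 − 2×1)×0.75 = 2.4375 in². R_n = min(0.6×65×6.8438, 0.6×50×10.594) + 1.0×65×2.4375 = min(266.91, 317.82) + 158.44 = 425.35 kips. φR_n = 0.75 × 425.35 = 319.0 kips.
Tension yield (gross): A_g = 11.1875×0.75 = 8.3906 in². φR_n = 0.90 × 50 × 8.3906 = 377.6 kips.
Governing: min(219.2, 621.1, 319.0, 377.6) = 219.2 kips → bolt shear.

219.2 kips (bolt shear governs)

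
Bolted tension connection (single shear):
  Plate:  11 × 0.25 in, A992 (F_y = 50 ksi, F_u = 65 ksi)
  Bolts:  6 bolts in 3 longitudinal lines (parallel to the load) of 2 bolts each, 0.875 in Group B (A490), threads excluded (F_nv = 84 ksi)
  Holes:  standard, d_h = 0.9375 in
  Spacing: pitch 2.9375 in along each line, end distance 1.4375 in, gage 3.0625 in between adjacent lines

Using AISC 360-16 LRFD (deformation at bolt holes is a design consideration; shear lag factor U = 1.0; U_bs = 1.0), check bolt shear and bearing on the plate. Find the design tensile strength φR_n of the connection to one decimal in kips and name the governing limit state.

119.3 kips (bearing governs)

Bolt shear: A_b = π(0.875)²/4 = 0.60132 in². φR_n = 0.75 × 84 × 0.60132 × 6 × 1 = 227.3 kips.
Bearing (0.25 in plate, F_u = 65 ksi): end bolts L_c = 1.4375 − 0.9375/2 = 0.96875, R_n = min(1.2×0.96875×0.25×65, 2.4×0.875×0.25×65) = 18.891 kips/bolt; interior L_c = 2.9375 − 0.9375 = 2, R_n = 34.125 kips/bolt. φR_n = 0.75 × (3×18.891 + 3×34.125) = 119.3 kips.
Governing: min(227.3, 119.3) = 119.3 kips → bearing.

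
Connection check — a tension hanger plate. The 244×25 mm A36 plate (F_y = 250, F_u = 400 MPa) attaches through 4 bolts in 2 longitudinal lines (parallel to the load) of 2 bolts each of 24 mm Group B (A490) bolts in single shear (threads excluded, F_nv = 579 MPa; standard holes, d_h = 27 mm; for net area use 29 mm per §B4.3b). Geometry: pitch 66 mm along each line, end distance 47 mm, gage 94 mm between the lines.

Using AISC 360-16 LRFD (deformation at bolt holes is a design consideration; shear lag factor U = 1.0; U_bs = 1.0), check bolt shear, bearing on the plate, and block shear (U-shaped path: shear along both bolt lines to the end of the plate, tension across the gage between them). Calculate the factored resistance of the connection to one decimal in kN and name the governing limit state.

Bolt shear: A_b = π(24)²/4 = 452.39 mm². φR_n = 0.75 × 579 × 452.39 × 4 × 1 = 785.8 kN.
Bearing (25 mm plate, F_u = 400 MPa): end bolts L_c = 47 − 27/2 = 33.5, R_n = min(1.2×33.5×25×400, 2.4×24×25×400) = 402 kN/bolt; interior L_c = 66 − 27 = 39, R_n = 468 kN/bolt. φR_n = 0.75 × (2×402 + 2×468) = 1305.0 kN.
Block shear: shear path 2×[47+1×66] = 2×113 mm, A_gv = 5650, A_nv = 2×(113 − 1.5×29)×25 = 3475 mm²; tension across gage: (94 − 1×29)×25 = 1625 mm². R_n = min(0.6×400×3475, 0.6×250×5650) + 1.0×400×1625 = min(834, 847.5) + 650 = 1484 kN. φR_n = 0.75 × 1484 = 1113.0 kN.
Governing: min(785.8, 1305.0, 1113.0) = 785.8 kN → bolt shear.

785.8 kN (bolt shear governs)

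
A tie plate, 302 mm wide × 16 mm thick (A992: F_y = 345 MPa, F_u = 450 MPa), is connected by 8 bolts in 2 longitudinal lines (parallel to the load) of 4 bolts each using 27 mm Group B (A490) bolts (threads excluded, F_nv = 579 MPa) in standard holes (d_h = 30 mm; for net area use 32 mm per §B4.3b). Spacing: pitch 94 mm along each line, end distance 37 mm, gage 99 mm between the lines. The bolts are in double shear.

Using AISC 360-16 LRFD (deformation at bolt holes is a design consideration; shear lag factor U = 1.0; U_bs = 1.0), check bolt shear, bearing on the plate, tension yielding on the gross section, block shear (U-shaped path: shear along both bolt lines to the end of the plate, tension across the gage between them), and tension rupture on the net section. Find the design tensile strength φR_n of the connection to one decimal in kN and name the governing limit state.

1285.2 kN (net-section rupture governs)

Bolt shear: A_b = π(27)²/4 = 572.56 mm². φR_n = 0.75 × 579 × 572.56 × 8 × 2 = 3978.1 kN.
Bearing (16 mm plate, F_u = 450 MPa): end bolts L_c = 37 − 30/2 = 22, R_n = min(1.2×22×16×450, 2.4×27×16×450) = 190.08 kN/bolt; interior L_c = 94 − 30 = 64, R_n = 466.56 kN/bolt. φR_n = 0.75 × (2×190.08 + 6×466.56) = 2384.6 kN.
Tension yield (gross): A_g = 302×16 = 4832 mm². φR_n = 0.90 × 345 × 4832 = 1500.3 kN.
Block shear: shear path 2×[37+3×94] = 2×319 mm, A_gv = 10208, A_nv = 2×(319 − 3.5×32)×16 = 6624 mm²; tension across gage: (99 − 1×32)×16 = 1072 mm². R_n = min(0.6×450×6624, 0.6×345×10208) + 1.0×450×1072 = min(1788.5, 2113.1) + 482.4 = 2270.9 kN. φR_n = 0.75 × 2270.9 = 1703.2 kN.
Tension rupture (net): A_n = (302 − 2×32)×16 = 3808 mm² (U = 1.0, A_e = A_n). φR_n = 0.75 × 450 × 3808 = 1285.2 kN.
Governing: min(3978.1, 2384.6, 1500.3, 1703.2, 1285.2) = 1285.2 kN → net-section rupture.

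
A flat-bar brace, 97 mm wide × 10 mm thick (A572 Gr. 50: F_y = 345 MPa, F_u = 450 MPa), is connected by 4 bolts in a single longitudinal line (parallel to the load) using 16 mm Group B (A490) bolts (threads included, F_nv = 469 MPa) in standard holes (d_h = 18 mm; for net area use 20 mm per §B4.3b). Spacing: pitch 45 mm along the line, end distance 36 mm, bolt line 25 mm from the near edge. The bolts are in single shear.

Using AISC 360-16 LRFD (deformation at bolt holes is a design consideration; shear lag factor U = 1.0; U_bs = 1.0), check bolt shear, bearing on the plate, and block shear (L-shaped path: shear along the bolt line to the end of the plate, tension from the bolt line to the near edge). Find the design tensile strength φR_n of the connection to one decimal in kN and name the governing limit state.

255.2 kN (block shear governs)

Bolt shear: A_b = π(16)²/4 = 201.06 mm². φR_n = 0.75 × 469 × 201.06 × 4 × 1 = 282.9 kN.
Bearing (10 mm plate, F_u = 450 MPa): end bolts L_c = 36 − 18/2 = 27, R_n = min(1.2×27×10×450, 2.4×16×10×450) = 145.8 kN/bolt; interior L_c = 45 − 18 = 27, R_n = 145.8 kN/bolt. φR_n = 0.75 × (1×145.8 + 3×145.8) = 437.4 kN.
Block shear: shear path 1×[36+3×45] = 1×171 mm, A_gv = 1710, A_nv = 1×(171 − 3.5×20)×10 = 1010 mm²; tension to near edge: (25 − 0.5×20)×10 = 150 mm². R_n = min(0.6×450×1010, 0.6×345×1710) + 1.0×450×150 = min(272.7, 353.97) + 67.5 = 340.2 kN. φR_n = 0.75 × 340.2 = 255.2 kN.
Governing: min(282.9, 437.4, 255.2) = 255.2 kN → block shear.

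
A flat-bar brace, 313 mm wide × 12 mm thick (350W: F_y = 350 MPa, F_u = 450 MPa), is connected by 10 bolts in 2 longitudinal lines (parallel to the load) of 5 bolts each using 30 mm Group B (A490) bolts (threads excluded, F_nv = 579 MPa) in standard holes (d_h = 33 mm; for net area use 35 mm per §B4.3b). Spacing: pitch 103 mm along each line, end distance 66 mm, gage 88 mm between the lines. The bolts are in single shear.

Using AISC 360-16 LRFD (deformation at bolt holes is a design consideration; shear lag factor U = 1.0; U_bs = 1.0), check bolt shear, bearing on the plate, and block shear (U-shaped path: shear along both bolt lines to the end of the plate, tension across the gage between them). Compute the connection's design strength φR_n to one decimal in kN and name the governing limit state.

Bolt shear: A_b = π(30)²/4 = 706.86 mm². φR_n = 0.75 × 579 × 706.86 × 10 × 1 = 3069.5 kN.
Bearing (12 mm plate, F_u = 450 MPa): end bolts L_c = 66 − 33/2 = 49.5, R_n = min(1.2×49.5×12×450, 2.4×30×12×450) = 320.76 kN/bolt; interior L_c = 103 − 33 = 70, R_n = 388.8 kN/bolt. φR_n = 0.75 × (2×320.76 + 8×388.8) = 2813.9 kN.
Block shear: shear path 2×[66+4×103] = 2×478 mm, A_gv = 11472, A_nv = 2×(478 − 4.5×35)×12 = 7692 mm²; tension across gage: (88 − 1×35)×12 = 636 mm². R_n = min(0.6×450×7692, 0.6×350×11472) + 1.0×450×636 = min(2076.8, 2409.1) + 286.2 = 2363 kN. φR_n = 0.75 × 2363 = 1772.3 kN.
Governing: min(3069.5, 2813.9, 1772.3) = 1772.3 kN → block shear.

1772.3 kN (block shear governs)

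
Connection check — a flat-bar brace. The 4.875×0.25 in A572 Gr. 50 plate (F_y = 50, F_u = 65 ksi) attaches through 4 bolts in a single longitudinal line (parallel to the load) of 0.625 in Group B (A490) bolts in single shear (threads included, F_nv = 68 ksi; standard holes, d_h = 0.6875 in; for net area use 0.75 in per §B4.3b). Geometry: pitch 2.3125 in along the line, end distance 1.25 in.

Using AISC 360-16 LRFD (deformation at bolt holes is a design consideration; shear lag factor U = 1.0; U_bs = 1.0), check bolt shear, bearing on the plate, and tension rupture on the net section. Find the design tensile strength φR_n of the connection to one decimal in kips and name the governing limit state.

50.3 kips (net-section rupture governs)

Bolt shear: A_b = π(0.625)²/4 = 0.3068 in². φR_n = 0.75 × 68 × 0.3068 × 4 × 1 = 62.6 kips.
Bearing (0.25 in plate, F_u = 65 ksi): end bolts L_c = 1.25 − 0.6875/2 = 0.90625, R_n = min(1.2×0.90625×0.25×65, 2.4×0.625×0.25×65) = 17.672 kips/bolt; interior L_c = 2.3125 − 0.6875 = 1.625, R_n = 24.375 kips/bolt. φR_n = 0.75 × (1×17.672 + 3×24.375) = 68.1 kips.
Tension rupture (net): A_n = (4.875 − 1×0.75)×0.25 = 1.0313 in² (U = 1.0, A_e = A_n). φR_n = 0.75 × 65 × 1.0313 = 50.3 kips.
Governing: min(62.6, 68.1, 50.3) = 50.3 kips → net-section rupture.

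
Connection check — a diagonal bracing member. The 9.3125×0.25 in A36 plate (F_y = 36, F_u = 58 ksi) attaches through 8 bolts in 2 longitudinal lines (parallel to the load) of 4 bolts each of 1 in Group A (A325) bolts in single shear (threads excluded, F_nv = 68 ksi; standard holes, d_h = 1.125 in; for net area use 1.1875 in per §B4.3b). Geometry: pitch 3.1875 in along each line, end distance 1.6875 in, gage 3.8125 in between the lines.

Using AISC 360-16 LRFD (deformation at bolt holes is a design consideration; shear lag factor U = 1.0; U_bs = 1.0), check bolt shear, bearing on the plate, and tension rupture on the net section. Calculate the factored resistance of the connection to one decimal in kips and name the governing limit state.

75.4 kips (net-section rupture governs)

Bolt shear: A_b = π(1)²/4 = 0.7854 in². φR_n = 0.75 × 68 × 0.7854 × 8 × 1 = 320.4 kips.
Bearing (0.25 in plate, F_u = 58 ksi): end bolts L_c = 1.6875 − 1.125/2 = 1.125, R_n = min(1.2×1.125×0.25×58, 2.4×1×0.25×58) = 19.575 kips/bolt; interior L_c = 3.1875 − 1.125 = 2.0625, R_n = 34.8 kips/bolt. φR_n = 0.75 × (2×19.575 + 6×34.8) = 186.0 kips.
Tension rupture (net): A_n = (9.3125 − 2×1.1875)×0.25 = 1.7344 in² (U = 1.0, A_e = A_n). φR_n = 0.75 × 58 × 1.7344 = 75.4 kips.
Governing: min(320.4, 186.0, 75.4) = 75.4 kips → net-section rupture.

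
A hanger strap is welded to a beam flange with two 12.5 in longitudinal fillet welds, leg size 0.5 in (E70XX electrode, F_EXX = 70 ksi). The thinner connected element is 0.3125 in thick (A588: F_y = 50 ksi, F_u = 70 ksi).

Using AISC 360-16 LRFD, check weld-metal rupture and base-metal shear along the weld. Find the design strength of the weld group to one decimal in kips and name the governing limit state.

Weld metal: throat = 0.707×0.5 = 0.3535 in, L = 2×12.5 = 25 in. φR_n = 0.75 × 0.6 × 70 × 0.3535 × 25 = 278.4 kips.
Base metal shear (0.3125 in plate): yield φR_n = 1.0×0.6×50×0.3125×25 = 234.4 kips; rupture φR_n = 0.75×0.6×70×0.3125×25 = 246.1 kips; take 234.4 kips (yield).
Governing: min(278.4, 234.4) = 234.4 kips → base-metal shear.

234.4 kips (base-metal shear governs)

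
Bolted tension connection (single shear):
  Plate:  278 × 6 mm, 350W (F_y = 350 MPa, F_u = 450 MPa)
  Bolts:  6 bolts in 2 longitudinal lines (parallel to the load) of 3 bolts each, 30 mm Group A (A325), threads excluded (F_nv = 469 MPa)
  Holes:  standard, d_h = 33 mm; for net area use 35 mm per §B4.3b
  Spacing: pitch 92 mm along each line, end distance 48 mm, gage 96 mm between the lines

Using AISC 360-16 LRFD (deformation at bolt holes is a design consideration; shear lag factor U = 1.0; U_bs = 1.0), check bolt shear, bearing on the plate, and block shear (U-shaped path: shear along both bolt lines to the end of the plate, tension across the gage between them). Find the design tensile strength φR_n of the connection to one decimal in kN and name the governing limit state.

474.7 kN (block shear governs)

Bolt shear: A_b = π(30)²/4 = 706.86 mm². φR_n = 0.75 × 469 × 706.86 × 6 × 1 = 1491.8 kN.
Bearing (6 mm plate, F_u = 450 MPa): end bolts L_c = 48 − 33/2 = 31.5, R_n = min(1.2×31.5×6×450, 2.4×30×6×450) = 102.06 kN/bolt; interior L_c = 92 − 33 = 59, R_n = 191.16 kN/bolt. φR_n = 0.75 × (2×102.06 + 4×191.16) = 726.6 kN.
Block shear: shear path 2×[48+2×92] = 2×232 mm, A_gv = 2784, A_nv = 2×(232 − 2.5×35)×6 = 1734 mm²; tension across gage: (96 − 1×35)×6 = 366 mm². R_n = min(0.6×450×1734, 0.6×350×2784) + 1.0×450×366 = min(468.18, 584.64) + 164.7 = 632.88 kN. φR_n = 0.75 × 632.88 = 474.7 kN.
Governing: min(1491.8, 726.6, 474.7) = 474.7 kN → block shear.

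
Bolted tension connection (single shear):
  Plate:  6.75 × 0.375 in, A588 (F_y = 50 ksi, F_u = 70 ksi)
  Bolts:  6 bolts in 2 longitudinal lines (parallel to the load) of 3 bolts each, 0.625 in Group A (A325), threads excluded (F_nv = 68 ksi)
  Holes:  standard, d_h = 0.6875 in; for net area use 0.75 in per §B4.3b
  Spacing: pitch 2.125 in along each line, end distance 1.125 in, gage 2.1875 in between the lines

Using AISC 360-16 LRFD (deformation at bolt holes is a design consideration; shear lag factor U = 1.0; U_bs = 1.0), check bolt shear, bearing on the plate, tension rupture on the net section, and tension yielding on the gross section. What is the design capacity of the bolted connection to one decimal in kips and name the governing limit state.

93.9 kips (bolt shear governs)

Bolt shear: A_b = π(0.625)²/4 = 0.3068 in². φR_n = 0.75 × 68 × 0.3068 × 6 × 1 = 93.9 kips.
Bearing (0.375 in plate, F_u = 70 ksi): end bolts L_c = 1.125 − 0.6875/2 = 0.78125, R_n = min(1.2×0.78125×0.375×70, 2.4×0.625×0.375×70) = 24.609 kips/bolt; interior L_c = 2.125 − 0.6875 = 1.4375, R_n = 39.375 kips/bolt. φR_n = 0.75 × (2×24.609 + 4×39.375) = 155.0 kips.
Tension rupture (net): A_n = (6.75 − 2×0.75)×0.375 = 1.9688 in² (U = 1.0, A_e = A_n). φR_n = 0.75 × 70 × 1.9688 = 103.4 kips.
Tension yield (gross): A_g = 6.75×0.375 = 2.5313 in². φR_n = 0.90 × 50 × 2.5313 = 113.9 kips.
Governing: min(93.9, 155.0, 103.4, 113.9) = 93.9 kips → bolt shear.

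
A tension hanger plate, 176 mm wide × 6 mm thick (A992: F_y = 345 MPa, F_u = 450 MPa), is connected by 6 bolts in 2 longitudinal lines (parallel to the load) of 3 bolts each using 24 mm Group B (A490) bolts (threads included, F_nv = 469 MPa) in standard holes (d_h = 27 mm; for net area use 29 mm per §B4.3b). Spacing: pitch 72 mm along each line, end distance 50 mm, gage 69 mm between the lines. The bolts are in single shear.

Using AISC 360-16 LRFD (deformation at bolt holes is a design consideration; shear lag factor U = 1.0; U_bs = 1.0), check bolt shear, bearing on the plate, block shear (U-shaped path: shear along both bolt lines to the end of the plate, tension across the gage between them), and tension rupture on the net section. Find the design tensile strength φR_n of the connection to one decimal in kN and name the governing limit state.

Bolt shear: A_b = π(24)²/4 = 452.39 mm². φR_n = 0.75 × 469 × 452.39 × 6 × 1 = 954.8 kN.
Bearing (6 mm plate, F_u = 450 MPa): end bolts L_c = 50 − 27/2 = 36.5, R_n = min(1.2×36.5×6×450, 2.4×24×6×450) = 118.26 kN/bolt; interior L_c = 72 − 27 = 45, R_n = 145.8 kN/bolt. φR_n = 0.75 × (2×118.26 + 4×145.8) = 614.8 kN.
Block shear: shear path 2×[50+2×72] = 2×194 mm, A_gv = 2328, A_nv = 2×(194 − 2.5×29)×6 = 1458 mm²; tension across gage: (69 − 1×29)×6 = 240 mm². R_n = min(0.6×450×1458, 0.6×345×2328) + 1.0×450×240 = min(393.66, 481.9) + 108 = 501.66 kN. φR_n = 0.75 × 501.66 = 376.2 kN.
Tension rupture (net): A_n = (176 − 2×29)×6 = 708 mm² (U = 1.0, A_e = A_n). φR_n = 0.75 × 450 × 708 = 239.0 kN.
Governing: min(954.8, 614.8, 376.2, 239.0) = 239.0 kN → net-section rupture.

239.0 kN (net-section rupture governs)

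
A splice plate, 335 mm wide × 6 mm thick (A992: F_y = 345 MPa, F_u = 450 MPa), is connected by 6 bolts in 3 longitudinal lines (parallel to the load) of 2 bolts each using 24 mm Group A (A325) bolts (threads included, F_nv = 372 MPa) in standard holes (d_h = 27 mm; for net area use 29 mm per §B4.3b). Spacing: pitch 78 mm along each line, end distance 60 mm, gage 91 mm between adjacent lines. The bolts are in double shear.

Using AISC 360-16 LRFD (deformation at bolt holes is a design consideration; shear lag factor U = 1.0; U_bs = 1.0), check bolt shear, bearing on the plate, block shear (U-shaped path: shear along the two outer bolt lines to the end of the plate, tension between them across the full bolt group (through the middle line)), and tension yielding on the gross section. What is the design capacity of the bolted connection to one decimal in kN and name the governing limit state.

Bolt shear: A_b = π(24)²/4 = 452.39 mm². φR_n = 0.75 × 372 × 452.39 × 6 × 2 = 1514.6 kN.
Bearing (6 mm plate, F_u = 450 MPa): end bolts L_c = 60 − 27/2 = 46.5, R_n = min(1.2×46.5×6×450, 2.4×24×6×450) = 150.66 kN/bolt; interior L_c = 78 − 27 = 51, R_n = 155.52 kN/bolt. φR_n = 0.75 × (3×150.66 + 3×155.52) = 688.9 kN.
Block shear: shear path 2×[60+1×78] = 2×138 mm, A_gv = 1656, A_nv = 2×(138 − 1.5×29)×6 = 1134 mm²; tension across gage: (182 − 2×29)×6 = 744 mm². R_n = min(0.6×450×1134, 0.6×345×1656) + 1.0×450×744 = min(306.18, 342.79) + 334.8 = 640.98 kN. φR_n = 0.75 × 640.98 = 480.7 kN.
Tension yield (gross): A_g = 335×6 = 2010 mm². φR_n = 0.90 × 345 × 2010 = 624.1 kN.
Governing: min(1514.6, 688.9, 480.7, 624.1) = 480.7 kN → block shear.

480.7 kN (block shear governs)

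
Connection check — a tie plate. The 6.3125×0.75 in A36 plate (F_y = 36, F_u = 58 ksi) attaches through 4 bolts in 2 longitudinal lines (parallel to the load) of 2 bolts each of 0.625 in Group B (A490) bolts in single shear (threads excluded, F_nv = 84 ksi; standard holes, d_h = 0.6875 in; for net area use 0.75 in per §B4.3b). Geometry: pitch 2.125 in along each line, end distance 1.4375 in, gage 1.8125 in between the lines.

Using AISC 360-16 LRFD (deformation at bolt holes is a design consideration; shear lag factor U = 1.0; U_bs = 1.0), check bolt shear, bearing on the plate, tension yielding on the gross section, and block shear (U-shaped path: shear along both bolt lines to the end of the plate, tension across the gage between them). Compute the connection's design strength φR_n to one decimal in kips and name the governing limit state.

Bolt shear: A_b = π(0.625)²/4 = 0.3068 in². φR_n = 0.75 × 84 × 0.3068 × 4 × 1 = 77.3 kips.
Bearing (0.75 in plate, F_u = 58 ksi): end bolts L_c = 1.4375 − 0.6875/2 = 1.09375, R_n = min(1.2×1.09375×0.75×58, 2.4×0.625×0.75×58) = 57.094 kips/bolt; interior L_c = 2.125 − 0.6875 = 1.4375, R_n = 65.25 kips/bolt. φR_n = 0.75 × (2×57.094 + 2×65.25) = 183.5 kips.
Tension yield (gross): A_g = 6.3125×0.75 = 4.7344 in². φR_n = 0.90 × 36 × 4.7344 = 153.4 kips.
Block shear: shear path 2×[1.4375+1×2.125] = 2×3.5625 in, A_gv = 5.3438, A_nv = 2×(3.5625 − 1.5×0.75)×0.75 = 3.6563 in²; tension across gage: (1.8125 − 1×0.75)×0.75 = 0.79688 in². R_n = min(0.6×58×3.6563, 0.6×36×5.3438) + 1.0×58×0.79688 = min(127.24, 115.43) + 46.219 = 161.65 kips. φR_n = 0.75 × 161.65 = 121.2 kips.
Governing: min(77.3, 183.5, 153.4, 121.2) = 77.3 kips → bolt shear.

77.3 kips (bolt shear governs)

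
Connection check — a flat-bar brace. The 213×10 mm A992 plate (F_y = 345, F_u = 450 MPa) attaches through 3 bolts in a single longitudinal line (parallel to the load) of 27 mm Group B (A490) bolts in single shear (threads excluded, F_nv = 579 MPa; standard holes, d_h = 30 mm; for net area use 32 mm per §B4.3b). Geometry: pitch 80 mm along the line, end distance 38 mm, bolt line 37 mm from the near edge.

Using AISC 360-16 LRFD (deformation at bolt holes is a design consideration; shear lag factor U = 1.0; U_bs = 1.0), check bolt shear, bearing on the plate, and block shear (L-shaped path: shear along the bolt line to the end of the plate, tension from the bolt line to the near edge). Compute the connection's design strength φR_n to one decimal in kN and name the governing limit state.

309.8 kN (block shear governs)

Bolt shear: A_b = π(27)²/4 = 572.56 mm². φR_n = 0.75 × 579 × 572.56 × 3 × 1 = 745.9 kN.
Bearing (10 mm plate, F_u = 450 MPa): end bolts L_c = 38 − 30/2 = 23, R_n = min(1.2×23×10×450, 2.4×27×10×450) = 124.2 kN/bolt; interior L_c = 80 − 30 = 50, R_n = 270 kN/bolt. φR_n = 0.75 × (1×124.2 + 2×270) = 498.2 kN.
Block shear: shear path 1×[38+2×80] = 1×198 mm, A_gv = 1980, A_nv = 1×(198 − 2.5×32)×10 = 1180 mm²; tension to near edge: (37 − 0.5×32)×10 = 210 mm². R_n = min(0.6×450×1180, 0.6×345×1980) + 1.0×450×210 = min(318.6, 409.86) + 94.5 = 413.1 kN. φR_n = 0.75 × 413.1 = 309.8 kN.
Governing: min(745.9, 498.2, 309.8) = 309.8 kN → block shear.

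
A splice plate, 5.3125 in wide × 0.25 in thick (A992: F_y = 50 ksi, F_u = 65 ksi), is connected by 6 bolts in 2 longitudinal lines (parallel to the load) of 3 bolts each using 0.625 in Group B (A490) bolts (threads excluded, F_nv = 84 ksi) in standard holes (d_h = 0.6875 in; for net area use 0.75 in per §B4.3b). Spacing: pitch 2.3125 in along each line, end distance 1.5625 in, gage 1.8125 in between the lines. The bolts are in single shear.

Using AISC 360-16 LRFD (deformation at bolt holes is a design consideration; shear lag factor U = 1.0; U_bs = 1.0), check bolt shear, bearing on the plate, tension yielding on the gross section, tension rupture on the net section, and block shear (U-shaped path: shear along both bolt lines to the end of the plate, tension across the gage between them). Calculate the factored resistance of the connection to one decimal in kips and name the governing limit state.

Bolt shear: A_b = π(0.625)²/4 = 0.3068 in². φR_n = 0.75 × 84 × 0.3068 × 6 × 1 = 116.0 kips.
Bearing (0.25 in plate, F_u = 65 ksi): end bolts L_c = 1.5625 − 0.6875/2 = 1.21875, R_n = min(1.2×1.21875×0.25×65, 2.4×0.625×0.25×65) = 23.766 kips/bolt; interior L_c = 2.3125 − 0.6875 = 1.625, R_n = 24.375 kips/bolt. φR_n = 0.75 × (2×23.766 + 4×24.375) = 108.8 kips.
Tension yield (gross): A_g = 5.3125×0.25 = 1.3281 in². φR_n = 0.90 × 50 × 1.3281 = 59.8 kips.
Tension rupture (net): A_n = (5.3125 − 2×0.75)×0.25 = 0.95313 in² (U = 1.0, A_e = A_n). φR_n = 0.75 × 65 × 0.95313 = 46.5 kips.
Block shear: shear path 2×[1.5625+2×2.3125] = 2×6.1875 in, A_gv = 3.0938, A_nv = 2×(6.1875 − 2.5×0.75)×0.25 = 2.1563 in²; tension across gage: (1.8125 − 1×0.75)×0.25 = 0.26563 in². R_n = min(0.6×65×2.1563, 0.6×50×3.0938) + 1.0×65×0.26563 = min(84.096, 92.814) + 17.266 = 101.36 kips. φR_n = 0.75 × 101.36 = 76.0 kips.
Governing: min(116.0, 108.8, 59.8, 46.5, 76.0) = 46.5 kips → net-section rupture.

46.5 kips (net-section rupture governs)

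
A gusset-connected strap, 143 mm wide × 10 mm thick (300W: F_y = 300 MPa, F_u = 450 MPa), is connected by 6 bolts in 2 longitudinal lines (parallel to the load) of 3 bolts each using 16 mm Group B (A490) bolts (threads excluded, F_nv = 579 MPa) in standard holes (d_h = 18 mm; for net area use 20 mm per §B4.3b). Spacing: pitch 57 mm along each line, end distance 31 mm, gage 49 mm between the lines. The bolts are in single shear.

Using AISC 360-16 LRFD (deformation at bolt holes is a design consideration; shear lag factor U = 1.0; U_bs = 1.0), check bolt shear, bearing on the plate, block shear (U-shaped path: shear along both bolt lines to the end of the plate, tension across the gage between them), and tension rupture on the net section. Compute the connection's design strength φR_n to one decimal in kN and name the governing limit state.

Bolt shear: A_b = π(16)²/4 = 201.06 mm². φR_n = 0.75 × 579 × 201.06 × 6 × 1 = 523.9 kN.
Bearing (10 mm plate, F_u = 450 MPa): end bolts L_c = 31 − 18/2 = 22, R_n = min(1.2×22×10×450, 2.4×16×10×450) = 118.8 kN/bolt; interior L_c = 57 − 18 = 39, R_n = 172.8 kN/bolt. φR_n = 0.75 × (2×118.8 + 4×172.8) = 696.6 kN.
Block shear: shear path 2×[31+2×57] = 2×145 mm, A_gv = 2900, A_nv = 2×(145 − 2.5×20)×10 = 1900 mm²; tension across gage: (49 − 1×20)×10 = 290 mm². R_n = min(0.6×450×1900, 0.6×300×2900) + 1.0×450×290 = min(513, 522) + 130.5 = 643.5 kN. φR_n = 0.75 × 643.5 = 482.6 kN.
Tension rupture (net): A_n = (143 − 2×20)×10 = 1030 mm² (U = 1.0, A_e = A_n). φR_n = 0.75 × 450 × 1030 = 347.6 kN.
Governing: min(523.9, 696.6, 482.6, 347.6) = 347.6 kN → net-section rupture.

347.6 kN (net-section rupture governs)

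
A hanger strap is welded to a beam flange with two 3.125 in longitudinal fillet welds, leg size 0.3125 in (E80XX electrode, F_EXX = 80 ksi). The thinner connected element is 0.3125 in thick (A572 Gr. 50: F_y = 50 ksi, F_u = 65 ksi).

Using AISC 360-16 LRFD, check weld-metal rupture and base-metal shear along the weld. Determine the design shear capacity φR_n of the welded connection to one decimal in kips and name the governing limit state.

49.7 kips (weld metal governs)

Weld metal: throat = 0.707×0.3125 = 0.22094 in, L = 2×3.125 = 6.25 in. φR_n = 0.75 × 0.6 × 80 × 0.22094 × 6.25 = 49.7 kips.
Base metal shear (0.3125 in plate): yield φR_n = 1.0×0.6×50×0.3125×6.25 = 58.6 kips; rupture φR_n = 0.75×0.6×65×0.3125×6.25 = 57.1 kips; take 57.1 kips (rupture).
Governing: min(49.7, 57.1) = 49.7 kips → weld metal.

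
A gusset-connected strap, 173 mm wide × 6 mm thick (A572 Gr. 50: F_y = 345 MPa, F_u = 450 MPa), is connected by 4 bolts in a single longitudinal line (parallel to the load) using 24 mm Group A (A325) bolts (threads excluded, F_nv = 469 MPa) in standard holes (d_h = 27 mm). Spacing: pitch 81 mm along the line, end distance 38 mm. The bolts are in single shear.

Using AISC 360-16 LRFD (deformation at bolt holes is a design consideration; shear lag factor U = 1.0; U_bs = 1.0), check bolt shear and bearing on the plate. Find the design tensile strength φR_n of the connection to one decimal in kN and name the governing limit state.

409.5 kN (bearing governs)

Bolt shear: A_b = π(24)²/4 = 452.39 mm². φR_n = 0.75 × 469 × 452.39 × 4 × 1 = 636.5 kN.
Bearing (6 mm plate, F_u = 450 MPa): end bolts L_c = 38 − 27/2 = 24.5, R_n = min(1.2×24.5×6×450, 2.4×24×6×450) = 79.38 kN/bolt; interior L_c = 81 − 27 = 54, R_n = 155.52 kN/bolt. φR_n = 0.75 × (1×79.38 + 3×155.52) = 409.5 kN.
Governing: min(636.5, 409.5) = 409.5 kN → bearing.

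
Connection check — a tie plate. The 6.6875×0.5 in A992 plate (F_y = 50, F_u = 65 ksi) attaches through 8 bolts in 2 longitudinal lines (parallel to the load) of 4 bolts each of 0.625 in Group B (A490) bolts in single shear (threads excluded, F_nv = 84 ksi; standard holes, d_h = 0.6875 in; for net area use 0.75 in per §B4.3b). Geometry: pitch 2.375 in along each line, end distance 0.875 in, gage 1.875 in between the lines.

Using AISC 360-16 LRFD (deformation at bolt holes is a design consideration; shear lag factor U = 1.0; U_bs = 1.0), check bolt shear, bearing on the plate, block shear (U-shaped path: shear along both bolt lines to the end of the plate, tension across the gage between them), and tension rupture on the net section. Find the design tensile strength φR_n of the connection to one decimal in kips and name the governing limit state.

126.4 kips (net-section rupture governs)

Bolt shear: A_b = π(0.625)²/4 = 0.3068 in². φR_n = 0.75 × 84 × 0.3068 × 8 × 1 = 154.6 kips.
Bearing (0.5 in plate, F_u = 65 ksi): end bolts L_c = 0.875 − 0.6875/2 = 0.53125, R_n = min(1.2×0.53125×0.5×65, 2.4×0.625×0.5×65) = 20.719 kips/bolt; interior L_c = 2.375 − 0.6875 = 1.6875, R_n = 48.75 kips/bolt. φR_n = 0.75 × (2×20.719 + 6×48.75) = 250.5 kips.
Block shear: shear path 2×[0.875+3×2.375] = 2×8 in, A_gv = 8, A_nv = 2×(8 − 3.5×0.75)×0.5 = 5.375 in²; tension across gage: (1.875 − 1×0.75)×0.5 = 0.5625 in². R_n = min(0.6×65×5.375, 0.6×50×8) + 1.0×65×0.5625 = min(209.63, 240) + 36.563 = 246.19 kips. φR_n = 0.75 × 246.19 = 184.6 kips.
Tension rupture (net): A_n = (6.6875 − 2×0.75)×0.5 = 2.5938 in² (U = 1.0, A_e = A_n). φR_n = 0.75 × 65 × 2.5938 = 126.4 kips.
Governing: min(154.6, 250.5, 184.6, 126.4) = 126.4 kips → net-section rupture.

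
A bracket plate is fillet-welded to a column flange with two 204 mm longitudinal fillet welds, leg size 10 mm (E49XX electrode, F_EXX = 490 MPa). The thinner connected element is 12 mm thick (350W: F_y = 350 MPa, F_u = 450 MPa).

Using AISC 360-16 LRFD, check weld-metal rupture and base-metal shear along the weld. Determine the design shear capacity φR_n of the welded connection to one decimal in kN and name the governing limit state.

636.0 kN (weld metal governs)

Weld metal: throat = 0.707×10 = 7.07 mm, L = 2×204 = 408 mm. φR_n = 0.75 × 0.6 × 490 × 7.07 × 408 = 636.0 kN.
Base metal shear (12 mm plate): yield φR_n = 1.0×0.6×350×12×408 = 1028.2 kN; rupture φR_n = 0.75×0.6×450×12×408 = 991.4 kN; take 991.4 kN (rupture).
Governing: min(636.0, 991.4) = 636.0 kN → weld metal.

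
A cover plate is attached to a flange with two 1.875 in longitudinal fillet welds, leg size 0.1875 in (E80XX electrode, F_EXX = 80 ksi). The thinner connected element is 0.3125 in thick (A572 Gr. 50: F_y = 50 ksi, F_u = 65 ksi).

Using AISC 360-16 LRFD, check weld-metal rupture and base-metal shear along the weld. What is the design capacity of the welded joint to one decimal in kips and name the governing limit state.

17.9 kips (weld metal governs)

Weld metal: throat = 0.707×0.1875 = 0.13256 in, L = 2×1.875 = 3.75 in. φR_n = 0.75 × 0.6 × 80 × 0.13256 × 3.75 = 17.9 kips.
Base metal shear (0.3125 in plate): yield φR_n = 1.0×0.6×50×0.3125×3.75 = 35.2 kips; rupture φR_n = 0.75×0.6×65×0.3125×3.75 = 34.3 kips; take 34.3 kips (rupture).
Governing: min(17.9, 34.3) = 17.9 kips → weld metal.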